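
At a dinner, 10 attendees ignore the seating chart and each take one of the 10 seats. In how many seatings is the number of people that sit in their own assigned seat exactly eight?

45

Pick the 8 fixed positions: C(10,8) = 45 ways.
The other 2 form a derangement: !2 = 1.
Total: 45 × 1 = 45.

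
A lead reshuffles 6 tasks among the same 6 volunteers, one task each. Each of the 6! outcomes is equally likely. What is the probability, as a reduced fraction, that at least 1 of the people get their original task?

Favorable outcomes: Σ_{i≥1} C(6,i)·!(6-i) = 6·44 + 15·9 + 20·2 + 15·1 + 6·0 + 1·1 = 455.
Total outcomes: 6! = 720.
Probability = 455/720 = 91/144.

91/144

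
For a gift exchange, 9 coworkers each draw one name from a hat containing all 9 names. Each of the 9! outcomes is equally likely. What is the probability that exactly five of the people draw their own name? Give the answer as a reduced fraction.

1/320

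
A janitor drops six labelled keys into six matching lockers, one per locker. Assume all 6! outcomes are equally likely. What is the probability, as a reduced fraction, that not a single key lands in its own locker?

53/144

Favorable outcomes: !6 = 265.
Total outcomes: 6! = 720.
Probability = 265/720 = 53/144.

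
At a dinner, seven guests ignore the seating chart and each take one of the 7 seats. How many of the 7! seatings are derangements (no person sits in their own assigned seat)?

1854

!7 is the nearest integer to 7!/e.
7! = 5040, and 5040/e ≈ 1854.11, so !7 = 1854.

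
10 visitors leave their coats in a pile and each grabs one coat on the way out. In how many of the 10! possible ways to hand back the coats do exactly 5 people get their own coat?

Pick the 5 fixed positions: C(10,5) = 252 ways.
The other 5 form a derangement: !5 = 44.
Total: 252 × 44 = 11088.

11088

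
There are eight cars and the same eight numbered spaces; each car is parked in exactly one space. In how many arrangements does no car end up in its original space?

14833

!8 is the nearest integer to 8!/e.
8! = 40320, and 40320/e ≈ 14832.90, so !8 = 14833.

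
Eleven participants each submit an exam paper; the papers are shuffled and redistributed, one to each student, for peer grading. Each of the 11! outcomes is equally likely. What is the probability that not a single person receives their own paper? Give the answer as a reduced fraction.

1468457/3991680

Favorable outcomes: !11 = 14684570.
Total outcomes: 11! = 39916800.
Probability = 14684570/39916800 = 1468457/3991680.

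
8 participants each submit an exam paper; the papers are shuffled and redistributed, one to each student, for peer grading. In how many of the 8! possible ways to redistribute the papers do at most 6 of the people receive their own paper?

40319

Sum C(8,i)·!(8-i) for i = 0..6:
  i=0: C(8,0)·!8 = 1·14833 = 14833
  i=1: C(8,1)·!7 = 8·1854 = 14832
  i=2: C(8,2)·!6 = 28·265 = 7420
  i=3: C(8,3)·!5 = 56·44 = 2464
  i=4: C(8,4)·!4 = 70·9 = 630
  i=5: C(8,5)·!3 = 56·2 = 112
  i=6: C(8,6)·!2 = 28·1 = 28
Total = 40319.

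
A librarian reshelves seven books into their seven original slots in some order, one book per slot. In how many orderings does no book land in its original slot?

Use !n = (n-1)(!(n-1) + !(n-2)).
!7 = 6·(265 + 44) = 6·309 = 1854

1854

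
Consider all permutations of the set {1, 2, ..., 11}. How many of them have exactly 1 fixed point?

14684571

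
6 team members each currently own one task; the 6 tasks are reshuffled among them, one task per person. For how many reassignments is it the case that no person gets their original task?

265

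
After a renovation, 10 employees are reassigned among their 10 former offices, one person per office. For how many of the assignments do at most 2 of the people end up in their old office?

Sum C(10,i)·!(10-i) for i = 0..2:
  i=0: C(10,0)·!10 = 1·1334961 = 1334961
  i=1: C(10,1)·!9 = 10·133496 = 1334960
  i=2: C(10,2)·!8 = 45·14833 = 667485
Total = 3337406.

3337406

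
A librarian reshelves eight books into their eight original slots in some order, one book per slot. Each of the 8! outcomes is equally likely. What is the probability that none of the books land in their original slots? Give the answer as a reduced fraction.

2119/5760

Favorable outcomes: !8 = 14833.
Total outcomes: 8! = 40320.
Probability = 14833/40320 = 2119/5760.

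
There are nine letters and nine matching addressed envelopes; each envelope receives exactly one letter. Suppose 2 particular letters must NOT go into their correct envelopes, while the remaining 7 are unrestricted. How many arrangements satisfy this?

Let A_j be the event that the j-th constrained one is fixed. By inclusion-exclusion over the 2 events:
Σ_{j=0}^{2} (-1)^j C(2,j)(9-j)!
= C(2,0)·9! - C(2,1)·8! + C(2,2)·7!
= 362880 - 80640 + 5040
= 287280

287280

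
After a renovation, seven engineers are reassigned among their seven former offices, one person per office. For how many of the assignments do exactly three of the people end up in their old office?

315

Choose which 3 of the 7 are fixed: C(7,3) = 35.
The remaining 4 must be deranged: !4 = 9.
Total: 35 × 9 = 315.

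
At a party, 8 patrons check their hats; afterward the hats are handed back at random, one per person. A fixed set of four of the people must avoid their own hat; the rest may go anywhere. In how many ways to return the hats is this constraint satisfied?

24024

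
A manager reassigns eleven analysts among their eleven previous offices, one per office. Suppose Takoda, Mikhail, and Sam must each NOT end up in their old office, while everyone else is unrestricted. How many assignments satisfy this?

30078720

Inclusion-exclusion on the 3 forbidden self-matches:
Σ_{j=0}^{3} (-1)^j C(3,j)(11-j)!
= C(3,0)·11! - C(3,1)·10! + C(3,2)·9! - C(3,3)·8!
= 39916800 - 10886400 + 1088640 - 40320
= 30078720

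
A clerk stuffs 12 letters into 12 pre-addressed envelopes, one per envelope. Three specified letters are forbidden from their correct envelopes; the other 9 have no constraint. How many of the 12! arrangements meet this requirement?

369774720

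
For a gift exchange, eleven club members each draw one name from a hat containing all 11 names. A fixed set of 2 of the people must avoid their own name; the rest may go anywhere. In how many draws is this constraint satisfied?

33022080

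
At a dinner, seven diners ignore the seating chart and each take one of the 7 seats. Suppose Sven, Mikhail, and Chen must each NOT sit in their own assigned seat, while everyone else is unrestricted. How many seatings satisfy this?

Let A_j be the event that the j-th constrained one is fixed. By inclusion-exclusion over the 3 events:
Σ_{j=0}^{3} (-1)^j C(3,j)(7-j)!
= C(3,0)·7! - C(3,1)·6! + C(3,2)·5! - C(3,3)·4!
= 5040 - 2160 + 360 - 24
= 3216

3216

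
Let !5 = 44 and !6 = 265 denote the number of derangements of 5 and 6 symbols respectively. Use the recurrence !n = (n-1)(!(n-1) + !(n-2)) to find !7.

1854

!7 = (7-1)·(!6 + !5) = 6·(265 + 44) = 6·309 = 1854.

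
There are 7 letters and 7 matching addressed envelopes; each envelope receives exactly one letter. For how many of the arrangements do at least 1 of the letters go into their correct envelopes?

3186

Sum C(7,i)·!(7-i) for i = 1..7:
  i=1: C(7,1)·!6 = 7·265 = 1855
  i=2: C(7,2)·!5 = 21·44 = 924
  i=3: C(7,3)·!4 = 35·9 = 315
  i=4: C(7,4)·!3 = 35·2 = 70
  i=5: C(7,5)·!2 = 21·1 = 21
  i=6: C(7,6)·!1 = 7·0 = 0
  i=7: C(7,7)·!0 = 1·1 = 1
Total = 3186.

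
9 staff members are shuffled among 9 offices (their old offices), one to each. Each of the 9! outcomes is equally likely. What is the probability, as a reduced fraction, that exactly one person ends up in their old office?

2119/5760

Favorable outcomes: C(9,1)·!8 = 9·14833 = 133497.
Total outcomes: 9! = 362880.
Probability = 133497/362880 = 2119/5760.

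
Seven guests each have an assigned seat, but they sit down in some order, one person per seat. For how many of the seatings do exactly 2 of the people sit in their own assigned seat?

924

Pick the 2 fixed positions: C(7,2) = 21 ways.
The other 5 form a derangement: !5 = 44.
Total: 21 × 44 = 924.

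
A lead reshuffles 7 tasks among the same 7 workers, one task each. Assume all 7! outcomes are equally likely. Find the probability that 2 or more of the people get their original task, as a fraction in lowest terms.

Favorable outcomes: Σ_{i≥2} C(7,i)·!(7-i) = 21·44 + 35·9 + 35·2 + 21·1 + 7·0 + 1·1 = 1331.
Total outcomes: 7! = 5040.
Probability = 1331/5040 = 1331/5040.

1331/5040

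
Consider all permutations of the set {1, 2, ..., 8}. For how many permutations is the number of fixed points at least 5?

141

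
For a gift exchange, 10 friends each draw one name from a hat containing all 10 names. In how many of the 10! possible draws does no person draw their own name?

1334961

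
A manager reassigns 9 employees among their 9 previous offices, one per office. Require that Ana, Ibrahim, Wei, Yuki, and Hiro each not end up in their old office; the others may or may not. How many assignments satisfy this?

205056

Inclusion-exclusion on the 5 forbidden self-matches:
Σ_{j=0}^{5} (-1)^j C(5,j)(9-j)!
= C(5,0)·9! - C(5,1)·8! + C(5,2)·7! - C(5,3)·6! + C(5,4)·5! - C(5,5)·4!
= 362880 - 201600 + 50400 - 7200 + 600 - 24
= 205056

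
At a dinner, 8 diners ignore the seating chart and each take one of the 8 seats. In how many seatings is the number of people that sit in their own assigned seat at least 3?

Sum C(8,i)·!(8-i) for i = 3..8:
  i=3: C(8,3)·!5 = 56·44 = 2464
  i=4: C(8,4)·!4 = 70·9 = 630
  i=5: C(8,5)·!3 = 56·2 = 112
  i=6: C(8,6)·!2 = 28·1 = 28
  i=7: C(8,7)·!1 = 8·0 = 0
  i=8: C(8,8)·!0 = 1·1 = 1
Total = 3235.

3235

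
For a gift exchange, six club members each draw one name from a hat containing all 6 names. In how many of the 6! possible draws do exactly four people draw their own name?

15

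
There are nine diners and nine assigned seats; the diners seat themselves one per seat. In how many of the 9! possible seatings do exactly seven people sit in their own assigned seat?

36

Choose which 7 of the 9 are fixed: C(9,7) = 36.
The remaining 2 must be deranged: !2 = 1.
Total: 36 × 1 = 36.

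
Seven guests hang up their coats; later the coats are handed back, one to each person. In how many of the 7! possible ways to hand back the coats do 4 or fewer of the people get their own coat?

# with exactly i fixed is C(7,i)·!(7-i); sum over i=0..4:
  i=0: C(7,0)·!7 = 1·1854 = 1854
  i=1: C(7,1)·!6 = 7·265 = 1855
  i=2: C(7,2)·!5 = 21·44 = 924
  i=3: C(7,3)·!4 = 35·9 = 315
  i=4: C(7,4)·!3 = 35·2 = 70
Total = 5018.

5018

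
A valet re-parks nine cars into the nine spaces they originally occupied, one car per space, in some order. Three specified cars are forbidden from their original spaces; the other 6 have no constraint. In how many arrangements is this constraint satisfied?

256320

Inclusion-exclusion on the 3 forbidden self-matches:
Σ_{j=0}^{3} (-1)^j C(3,j)(9-j)!
= C(3,0)·9! - C(3,1)·8! + C(3,2)·7! - C(3,3)·6!
= 362880 - 120960 + 15120 - 720
= 256320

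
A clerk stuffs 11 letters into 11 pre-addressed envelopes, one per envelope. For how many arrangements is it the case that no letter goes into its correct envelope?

14684570

!11 = 11! · Σ_{k=0}^{11} (-1)^k/k!
= 11! - 11!/1! + 11!/2! - 11!/3! + 11!/4! - 11!/5! + 11!/6! - 11!/7! + 11!/8! - 11!/9! + 11!/10! - 11!/11!
= 39916800 - 39916800 + 19958400 - 6652800 + 1663200 - 332640 + 55440 - 7920 + 990 - 110 + 11 - 1
= 14684570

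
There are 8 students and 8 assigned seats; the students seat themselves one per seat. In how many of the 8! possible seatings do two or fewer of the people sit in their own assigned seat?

# with exactly i fixed is C(8,i)·!(8-i); sum over i=0..2:
  i=0: C(8,0)·!8 = 1·14833 = 14833
  i=1: C(8,1)·!7 = 8·1854 = 14832
  i=2: C(8,2)·!6 = 28·265 = 7420
Total = 37085.

37085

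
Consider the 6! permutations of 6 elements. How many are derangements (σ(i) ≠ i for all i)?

265

Use !n = n·!(n-1) + (-1)^n.
!6 = 6·44 + 1 = 265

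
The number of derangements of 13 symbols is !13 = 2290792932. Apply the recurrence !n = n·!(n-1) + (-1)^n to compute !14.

!14 = 14·2290792932 + 1 = 32071101049.

32071101049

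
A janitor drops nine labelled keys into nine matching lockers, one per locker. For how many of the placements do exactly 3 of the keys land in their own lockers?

22260

Pick the 3 fixed positions: C(9,3) = 84 ways.
The remaining 6 must be deranged: !6 = 265.
Total: 84 × 265 = 22260.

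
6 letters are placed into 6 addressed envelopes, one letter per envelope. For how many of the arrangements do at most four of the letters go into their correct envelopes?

719

Sum C(6,i)·!(6-i) for i = 0..4:
  i=0: C(6,0)·!6 = 1·265 = 265
  i=1: C(6,1)·!5 = 6·44 = 264
  i=2: C(6,2)·!4 = 15·9 = 135
  i=3: C(6,3)·!3 = 20·2 = 40
  i=4: C(6,4)·!2 = 15·1 = 15
Total = 719.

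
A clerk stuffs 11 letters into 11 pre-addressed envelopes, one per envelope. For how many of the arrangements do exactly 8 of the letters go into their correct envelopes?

Pick the 8 fixed positions: C(11,8) = 165 ways.
The other 3 form a derangement: !3 = 2.
Total: 165 × 2 = 330.

330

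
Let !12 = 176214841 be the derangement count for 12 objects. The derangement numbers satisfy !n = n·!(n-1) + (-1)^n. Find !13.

!13 = 13·176214841 - 1 = 2290792932.

2290792932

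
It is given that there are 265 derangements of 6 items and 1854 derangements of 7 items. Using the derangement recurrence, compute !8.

14833

!8 = (8-1)·(!7 + !6) = 7·(1854 + 265) = 7·2119 = 14833.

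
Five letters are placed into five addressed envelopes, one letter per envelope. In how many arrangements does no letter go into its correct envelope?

44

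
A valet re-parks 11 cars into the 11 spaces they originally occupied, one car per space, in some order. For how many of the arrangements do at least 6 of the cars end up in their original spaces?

Sum C(11,i)·!(11-i) for i = 6..11:
  i=6: C(11,6)·!5 = 462·44 = 20328
  i=7: C(11,7)·!4 = 330·9 = 2970
  i=8: C(11,8)·!3 = 165·2 = 330
  i=9: C(11,9)·!2 = 55·1 = 55
  i=10: C(11,10)·!1 = 11·0 = 0
  i=11: C(11,11)·!0 = 1·1 = 1
Total = 23684.

23684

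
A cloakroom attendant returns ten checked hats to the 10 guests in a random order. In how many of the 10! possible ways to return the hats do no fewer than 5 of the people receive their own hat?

13264

Sum C(10,i)·!(10-i) for i = 5..10:
  i=5: C(10,5)·!5 = 252·44 = 11088
  i=6: C(10,6)·!4 = 210·9 = 1890
  i=7: C(10,7)·!3 = 120·2 = 240
  i=8: C(10,8)·!2 = 45·1 = 45
  i=9: C(10,9)·!1 = 10·0 = 0
  i=10: C(10,10)·!0 = 1·1 = 1
Total = 13264.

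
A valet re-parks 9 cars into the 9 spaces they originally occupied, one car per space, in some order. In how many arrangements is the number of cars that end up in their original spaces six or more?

205

Sum C(9,i)·!(9-i) for i = 6..9:
  i=6: C(9,6)·!3 = 84·2 = 168
  i=7: C(9,7)·!2 = 36·1 = 36
  i=8: C(9,8)·!1 = 9·0 = 0
  i=9: C(9,9)·!0 = 1·1 = 1
Total = 205.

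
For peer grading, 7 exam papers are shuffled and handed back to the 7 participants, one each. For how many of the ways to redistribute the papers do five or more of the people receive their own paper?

22

Sum C(7,i)·!(7-i) for i = 5..7:
  i=5: C(7,5)·!2 = 21·1 = 21
  i=6: C(7,6)·!1 = 7·0 = 0
  i=7: C(7,7)·!0 = 1·1 = 1
Total = 22.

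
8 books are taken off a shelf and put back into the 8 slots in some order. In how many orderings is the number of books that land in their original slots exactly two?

7420

Pick the 2 fixed positions: C(8,2) = 28 ways.
The remaining 6 must be deranged: !6 = 265.
Total: 28 × 265 = 7420.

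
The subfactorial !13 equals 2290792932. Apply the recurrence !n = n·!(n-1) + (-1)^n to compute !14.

!14 = 14·2290792932 + 1 = 32071101049.

32071101049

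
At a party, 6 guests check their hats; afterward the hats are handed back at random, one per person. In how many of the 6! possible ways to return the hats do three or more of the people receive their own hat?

Sum C(6,i)·!(6-i) for i = 3..6:
  i=3: C(6,3)·!3 = 20·2 = 40
  i=4: C(6,4)·!2 = 15·1 = 15
  i=5: C(6,5)·!1 = 6·0 = 0
  i=6: C(6,6)·!0 = 1·1 = 1
Total = 56.

56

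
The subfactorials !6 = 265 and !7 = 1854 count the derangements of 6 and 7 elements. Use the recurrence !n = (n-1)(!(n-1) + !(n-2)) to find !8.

14833

!8 = (8-1)·(!7 + !6) = 7·(1854 + 265) = 7·2119 = 14833.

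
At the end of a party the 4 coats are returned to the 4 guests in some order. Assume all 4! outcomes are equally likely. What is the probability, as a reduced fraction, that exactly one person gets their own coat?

Favorable outcomes: C(4,1)·!3 = 4·2 = 8.
Total outcomes: 4! = 24.
Probability = 8/24 = 1/3.

1/3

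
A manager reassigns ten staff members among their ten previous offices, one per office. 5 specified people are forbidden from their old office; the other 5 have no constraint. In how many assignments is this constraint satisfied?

Let A_j be the event that the j-th constrained one is fixed. By inclusion-exclusion over the 5 events:
Σ_{j=0}^{5} (-1)^j C(5,j)(10-j)!
= C(5,0)·10! - C(5,1)·9! + C(5,2)·8! - C(5,3)·7! + C(5,4)·6! - C(5,5)·5!
= 3628800 - 1814400 + 403200 - 50400 + 3600 - 120
= 2170680

2170680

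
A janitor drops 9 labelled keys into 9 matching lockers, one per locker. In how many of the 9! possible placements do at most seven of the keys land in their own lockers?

362879

# with exactly i fixed is C(9,i)·!(9-i); sum over i=0..7:
  i=0: C(9,0)·!9 = 1·133496 = 133496
  i=1: C(9,1)·!8 = 9·14833 = 133497
  i=2: C(9,2)·!7 = 36·1854 = 66744
  i=3: C(9,3)·!6 = 84·265 = 22260
  i=4: C(9,4)·!5 = 126·44 = 5544
  i=5: C(9,5)·!4 = 126·9 = 1134
  i=6: C(9,6)·!3 = 84·2 = 168
  i=7: C(9,7)·!2 = 36·1 = 36
Total = 362879.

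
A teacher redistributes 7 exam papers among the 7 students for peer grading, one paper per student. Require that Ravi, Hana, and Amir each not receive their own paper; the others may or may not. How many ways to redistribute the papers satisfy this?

3216

Inclusion-exclusion on the 3 forbidden self-matches:
Σ_{j=0}^{3} (-1)^j C(3,j)(7-j)!
= C(3,0)·7! - C(3,1)·6! + C(3,2)·5! - C(3,3)·4!
= 5040 - 2160 + 360 - 24
= 3216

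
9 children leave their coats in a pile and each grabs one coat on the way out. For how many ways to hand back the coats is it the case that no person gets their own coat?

133496

Recurrence: !9 = 9·!8 + (-1)^9.
!9 = 9·14833 - 1 = 133496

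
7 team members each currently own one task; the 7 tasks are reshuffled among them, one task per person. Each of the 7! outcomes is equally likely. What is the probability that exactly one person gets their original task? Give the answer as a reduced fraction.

Favorable outcomes: C(7,1)·!6 = 7·265 = 1855.
Total outcomes: 7! = 5040.
Probability = 1855/5040 = 53/144.

53/144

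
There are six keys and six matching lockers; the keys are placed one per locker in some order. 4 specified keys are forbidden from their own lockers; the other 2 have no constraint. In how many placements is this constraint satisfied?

362

Let A_j be the event that the j-th constrained one is fixed. By inclusion-exclusion over the 4 events:
Σ_{j=0}^{4} (-1)^j C(4,j)(6-j)!
= C(4,0)·6! - C(4,1)·5! + C(4,2)·4! - C(4,3)·3! + C(4,4)·2!
= 720 - 480 + 144 - 24 + 2
= 362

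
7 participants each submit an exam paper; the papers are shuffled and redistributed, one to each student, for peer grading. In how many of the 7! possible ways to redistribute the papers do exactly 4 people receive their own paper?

Pick the 4 fixed positions: C(7,4) = 35 ways.
The remaining 3 must be deranged: !3 = 2.
Total: 35 × 2 = 70.

70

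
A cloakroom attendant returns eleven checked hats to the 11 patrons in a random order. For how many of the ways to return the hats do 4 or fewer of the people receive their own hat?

39770686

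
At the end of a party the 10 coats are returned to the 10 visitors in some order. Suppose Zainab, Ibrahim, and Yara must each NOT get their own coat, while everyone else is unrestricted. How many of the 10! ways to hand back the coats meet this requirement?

2656080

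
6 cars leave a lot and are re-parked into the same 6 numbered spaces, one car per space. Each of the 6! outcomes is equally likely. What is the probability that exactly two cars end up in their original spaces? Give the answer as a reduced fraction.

3/16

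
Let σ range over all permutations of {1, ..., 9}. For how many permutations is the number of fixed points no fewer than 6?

Sum C(9,i)·!(9-i) for i = 6..9:
  i=6: C(9,6)·!3 = 84·2 = 168
  i=7: C(9,7)·!2 = 36·1 = 36
  i=8: C(9,8)·!1 = 9·0 = 0
  i=9: C(9,9)·!0 = 1·1 = 1
Total = 205.

205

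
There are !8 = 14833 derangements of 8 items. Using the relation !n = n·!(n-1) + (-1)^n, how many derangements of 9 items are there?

!9 = 9·14833 - 1 = 133496.

133496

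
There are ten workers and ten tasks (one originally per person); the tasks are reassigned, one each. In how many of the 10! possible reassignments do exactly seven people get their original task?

Choose which 7 of the 10 are fixed: C(10,7) = 120.
The remaining 3 must be deranged: !3 = 2.
Total: 120 × 2 = 240.

240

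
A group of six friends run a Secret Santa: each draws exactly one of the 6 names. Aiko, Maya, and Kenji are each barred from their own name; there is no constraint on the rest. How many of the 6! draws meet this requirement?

426

Inclusion-exclusion on the 3 forbidden self-matches:
Σ_{j=0}^{3} (-1)^j C(3,j)(6-j)!
= C(3,0)·6! - C(3,1)·5! + C(3,2)·4! - C(3,3)·3!
= 720 - 360 + 72 - 6
= 426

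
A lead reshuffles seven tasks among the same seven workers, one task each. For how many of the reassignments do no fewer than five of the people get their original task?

22

Sum C(7,i)·!(7-i) for i = 5..7:
  i=5: C(7,5)·!2 = 21·1 = 21
  i=6: C(7,6)·!1 = 7·0 = 0
  i=7: C(7,7)·!0 = 1·1 = 1
Total = 22.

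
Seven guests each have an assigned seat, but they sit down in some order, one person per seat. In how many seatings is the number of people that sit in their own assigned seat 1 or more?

3186

Sum C(7,i)·!(7-i) for i = 1..7:
  i=1: C(7,1)·!6 = 7·265 = 1855
  i=2: C(7,2)·!5 = 21·44 = 924
  i=3: C(7,3)·!4 = 35·9 = 315
  i=4: C(7,4)·!3 = 35·2 = 70
  i=5: C(7,5)·!2 = 21·1 = 21
  i=6: C(7,6)·!1 = 7·0 = 0
  i=7: C(7,7)·!0 = 1·1 = 1
Total = 3186.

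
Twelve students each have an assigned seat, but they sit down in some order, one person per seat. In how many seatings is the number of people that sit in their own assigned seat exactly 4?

7342335

Pick the 4 fixed positions: C(12,4) = 495 ways.
The other 8 form a derangement: !8 = 14833.
Total: 495 × 14833 = 7342335.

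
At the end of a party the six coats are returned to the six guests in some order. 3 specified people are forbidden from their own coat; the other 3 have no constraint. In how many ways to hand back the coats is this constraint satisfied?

Inclusion-exclusion on the 3 forbidden self-matches:
Σ_{j=0}^{3} (-1)^j C(3,j)(6-j)!
= C(3,0)·6! - C(3,1)·5! + C(3,2)·4! - C(3,3)·3!
= 720 - 360 + 72 - 6
= 426

426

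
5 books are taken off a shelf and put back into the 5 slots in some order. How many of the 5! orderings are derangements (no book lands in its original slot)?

44

Use !n = n·!(n-1) + (-1)^n.
!5 = 5·9 - 1 = 44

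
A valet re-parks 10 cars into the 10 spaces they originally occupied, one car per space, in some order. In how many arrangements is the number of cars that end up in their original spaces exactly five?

11088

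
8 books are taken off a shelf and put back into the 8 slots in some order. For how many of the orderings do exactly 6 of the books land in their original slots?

Choose which 6 of the 8 are fixed: C(8,6) = 28.
The remaining 2 must be deranged: !2 = 1.
Total: 28 × 1 = 28.

28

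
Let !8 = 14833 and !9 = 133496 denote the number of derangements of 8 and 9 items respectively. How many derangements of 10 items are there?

!10 = (10-1)·(!9 + !8) = 9·(133496 + 14833) = 9·148329 = 1334961.

1334961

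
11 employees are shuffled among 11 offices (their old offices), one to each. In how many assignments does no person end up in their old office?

!11 is the nearest integer to 11!/e.
11! = 39916800, and 39916800/e ≈ 14684570.08, so !11 = 14684570.

14684570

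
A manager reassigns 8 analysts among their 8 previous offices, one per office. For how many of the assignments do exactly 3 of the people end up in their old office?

2464

Pick the 3 fixed positions: C(8,3) = 56 ways.
The other 5 form a derangement: !5 = 44.
Total: 56 × 44 = 2464.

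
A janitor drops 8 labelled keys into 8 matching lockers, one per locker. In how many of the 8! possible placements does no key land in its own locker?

14833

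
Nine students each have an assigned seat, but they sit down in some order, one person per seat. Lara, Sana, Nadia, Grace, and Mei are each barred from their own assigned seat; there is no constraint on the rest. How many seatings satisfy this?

205056

Let A_j be the event that the j-th constrained one is fixed. By inclusion-exclusion over the 5 events:
Σ_{j=0}^{5} (-1)^j C(5,j)(9-j)!
= C(5,0)·9! - C(5,1)·8! + C(5,2)·7! - C(5,3)·6! + C(5,4)·5! - C(5,5)·4!
= 362880 - 201600 + 50400 - 7200 + 600 - 24
= 205056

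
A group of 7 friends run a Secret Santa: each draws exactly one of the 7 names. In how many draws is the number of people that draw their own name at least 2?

1331

# with exactly i fixed is C(7,i)·!(7-i); sum over i=2..7:
  i=2: C(7,2)·!5 = 21·44 = 924
  i=3: C(7,3)·!4 = 35·9 = 315
  i=4: C(7,4)·!3 = 35·2 = 70
  i=5: C(7,5)·!2 = 21·1 = 21
  i=6: C(7,6)·!1 = 7·0 = 0
  i=7: C(7,7)·!0 = 1·1 = 1
Total = 1331.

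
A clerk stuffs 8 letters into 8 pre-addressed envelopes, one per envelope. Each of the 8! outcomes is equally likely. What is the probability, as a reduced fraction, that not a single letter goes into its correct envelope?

2119/5760

Favorable outcomes: !8 = 14833.
Total outcomes: 8! = 40320.
Probability = 14833/40320 = 2119/5760.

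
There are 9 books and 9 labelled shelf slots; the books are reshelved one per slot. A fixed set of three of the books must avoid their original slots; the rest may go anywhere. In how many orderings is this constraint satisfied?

256320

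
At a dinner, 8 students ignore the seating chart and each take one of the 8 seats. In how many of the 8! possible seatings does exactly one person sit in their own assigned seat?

Pick the single fixed position: C(8,1) = 8 ways.
The remaining 7 must be deranged: !7 = 1854.
Total: 8 × 1854 = 14832.

14832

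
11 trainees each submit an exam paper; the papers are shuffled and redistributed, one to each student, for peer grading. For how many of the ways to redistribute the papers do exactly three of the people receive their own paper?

2447445

Choose which 3 of the 11 are fixed: C(11,3) = 165.
The remaining 8 must be deranged: !8 = 14833.
Total: 165 × 14833 = 2447445.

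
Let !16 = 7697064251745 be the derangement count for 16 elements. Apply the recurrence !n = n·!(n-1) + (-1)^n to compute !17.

!17 = 17·7697064251745 - 1 = 130850092279664.

130850092279664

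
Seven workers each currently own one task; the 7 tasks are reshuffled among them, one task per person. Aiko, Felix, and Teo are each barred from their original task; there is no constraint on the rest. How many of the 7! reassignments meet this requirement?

3216

Inclusion-exclusion on the 3 forbidden self-matches:
Σ_{j=0}^{3} (-1)^j C(3,j)(7-j)!
= C(3,0)·7! - C(3,1)·6! + C(3,2)·5! - C(3,3)·4!
= 5040 - 2160 + 360 - 24
= 3216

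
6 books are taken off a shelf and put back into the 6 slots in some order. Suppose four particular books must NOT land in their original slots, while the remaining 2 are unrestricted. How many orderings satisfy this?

Let A_j be the event that the j-th constrained one is fixed. By inclusion-exclusion over the 4 events:
Σ_{j=0}^{4} (-1)^j C(4,j)(6-j)!
= C(4,0)·6! - C(4,1)·5! + C(4,2)·4! - C(4,3)·3! + C(4,4)·2!
= 720 - 480 + 144 - 24 + 2
= 362

362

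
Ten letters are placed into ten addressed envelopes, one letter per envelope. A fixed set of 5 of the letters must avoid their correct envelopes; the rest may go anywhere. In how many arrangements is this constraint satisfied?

2170680

Let A_j be the event that the j-th constrained one is fixed. By inclusion-exclusion over the 5 events:
Σ_{j=0}^{5} (-1)^j C(5,j)(10-j)!
= C(5,0)·10! - C(5,1)·9! + C(5,2)·8! - C(5,3)·7! + C(5,4)·6! - C(5,5)·5!
= 3628800 - 1814400 + 403200 - 50400 + 3600 - 120
= 2170680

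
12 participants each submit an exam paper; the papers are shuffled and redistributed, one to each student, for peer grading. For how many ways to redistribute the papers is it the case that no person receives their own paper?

176214841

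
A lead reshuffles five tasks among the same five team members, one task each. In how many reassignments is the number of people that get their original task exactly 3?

Choose which 3 of the 5 are fixed: C(5,3) = 10.
The remaining 2 must be deranged: !2 = 1.
Total: 10 × 1 = 10.

10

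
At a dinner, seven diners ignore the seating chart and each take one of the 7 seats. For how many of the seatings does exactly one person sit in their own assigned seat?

Pick the single fixed position: C(7,1) = 7 ways.
The remaining 6 must be deranged: !6 = 265.
Total: 7 × 265 = 1855.

1855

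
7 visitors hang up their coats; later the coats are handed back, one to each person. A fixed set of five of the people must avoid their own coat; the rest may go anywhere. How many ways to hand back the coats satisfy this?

2428

Inclusion-exclusion on the 5 forbidden self-matches:
Σ_{j=0}^{5} (-1)^j C(5,j)(7-j)!
= C(5,0)·7! - C(5,1)·6! + C(5,2)·5! - C(5,3)·4! + C(5,4)·3! - C(5,5)·2!
= 5040 - 3600 + 1200 - 240 + 30 - 2
= 2428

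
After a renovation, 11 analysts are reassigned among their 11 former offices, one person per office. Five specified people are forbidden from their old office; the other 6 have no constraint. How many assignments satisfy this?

Let A_j be the event that the j-th constrained one is fixed. By inclusion-exclusion over the 5 events:
Σ_{j=0}^{5} (-1)^j C(5,j)(11-j)!
= C(5,0)·11! - C(5,1)·10! + C(5,2)·9! - C(5,3)·8! + C(5,4)·7! - C(5,5)·6!
= 39916800 - 18144000 + 3628800 - 403200 + 25200 - 720
= 25022880

25022880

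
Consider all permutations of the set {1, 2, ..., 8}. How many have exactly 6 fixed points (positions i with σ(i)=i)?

Pick the 6 fixed positions: C(8,6) = 28 ways.
The other 2 form a derangement: !2 = 1.
Total: 28 × 1 = 28.

28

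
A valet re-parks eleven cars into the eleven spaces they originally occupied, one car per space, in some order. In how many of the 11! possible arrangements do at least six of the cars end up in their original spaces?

Sum C(11,i)·!(11-i) for i = 6..11:
  i=6: C(11,6)·!5 = 462·44 = 20328
  i=7: C(11,7)·!4 = 330·9 = 2970
  i=8: C(11,8)·!3 = 165·2 = 330
  i=9: C(11,9)·!2 = 55·1 = 55
  i=10: C(11,10)·!1 = 11·0 = 0
  i=11: C(11,11)·!0 = 1·1 = 1
Total = 23684.

23684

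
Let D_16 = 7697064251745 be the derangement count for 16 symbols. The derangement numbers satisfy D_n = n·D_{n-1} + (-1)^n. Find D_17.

130850092279664

D_17 = 17·7697064251745 - 1 = 130850092279664.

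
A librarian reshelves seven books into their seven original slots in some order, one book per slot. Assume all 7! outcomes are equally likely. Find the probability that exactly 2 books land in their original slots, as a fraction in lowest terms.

11/60

Favorable outcomes: C(7,2)·!5 = 21·44 = 924.
Total outcomes: 7! = 5040.
Probability = 924/5040 = 11/60.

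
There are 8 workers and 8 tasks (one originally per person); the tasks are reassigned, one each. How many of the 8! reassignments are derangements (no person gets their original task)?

14833

Recurrence: !8 = 7·(!7 + !6).
!8 = 7·(1854 + 265) = 7·2119 = 14833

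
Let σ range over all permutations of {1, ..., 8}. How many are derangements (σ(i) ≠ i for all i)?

14833

Use !n = n·!(n-1) + (-1)^n.
!8 = 8·1854 + 1 = 14833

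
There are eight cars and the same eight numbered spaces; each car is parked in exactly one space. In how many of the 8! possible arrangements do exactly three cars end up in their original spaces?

2464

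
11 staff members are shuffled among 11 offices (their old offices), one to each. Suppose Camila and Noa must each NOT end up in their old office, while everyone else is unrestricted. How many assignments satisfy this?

33022080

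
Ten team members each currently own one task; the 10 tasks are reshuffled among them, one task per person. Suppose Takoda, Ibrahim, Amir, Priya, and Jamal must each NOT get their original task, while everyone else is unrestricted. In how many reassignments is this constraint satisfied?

2170680

Inclusion-exclusion on the 5 forbidden self-matches:
Σ_{j=0}^{5} (-1)^j C(5,j)(10-j)!
= C(5,0)·10! - C(5,1)·9! + C(5,2)·8! - C(5,3)·7! + C(5,4)·6! - C(5,5)·5!
= 3628800 - 1814400 + 403200 - 50400 + 3600 - 120
= 2170680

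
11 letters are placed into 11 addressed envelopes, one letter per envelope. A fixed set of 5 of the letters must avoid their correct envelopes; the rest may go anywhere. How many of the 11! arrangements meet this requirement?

25022880

Let A_j be the event that the j-th constrained one is fixed. By inclusion-exclusion over the 5 events:
Σ_{j=0}^{5} (-1)^j C(5,j)(11-j)!
= C(5,0)·11! - C(5,1)·10! + C(5,2)·9! - C(5,3)·8! + C(5,4)·7! - C(5,5)·6!
= 39916800 - 18144000 + 3628800 - 403200 + 25200 - 720
= 25022880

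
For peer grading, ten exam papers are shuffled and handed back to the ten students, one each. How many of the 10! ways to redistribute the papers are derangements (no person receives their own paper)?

1334961

The subfactorial !10 = [10!/e] (nearest integer).
10! = 3628800, and 3628800/e ≈ 1334960.92, so !10 = 1334961.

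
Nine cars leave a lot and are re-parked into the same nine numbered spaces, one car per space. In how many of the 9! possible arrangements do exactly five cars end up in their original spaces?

Pick the 5 fixed positions: C(9,5) = 126 ways.
The remaining 4 must be deranged: !4 = 9.
Total: 126 × 9 = 1134.

1134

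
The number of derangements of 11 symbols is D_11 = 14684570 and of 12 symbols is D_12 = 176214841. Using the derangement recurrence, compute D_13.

D_13 = (13-1)·(D_12 + D_11) = 12·(176214841 + 14684570) = 12·190899411 = 2290792932.

2290792932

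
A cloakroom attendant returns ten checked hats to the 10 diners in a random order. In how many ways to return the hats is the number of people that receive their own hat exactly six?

1890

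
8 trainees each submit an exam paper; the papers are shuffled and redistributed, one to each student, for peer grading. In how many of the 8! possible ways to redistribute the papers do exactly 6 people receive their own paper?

28

Choose which 6 of the 8 are fixed: C(8,6) = 28.
The other 2 form a derangement: !2 = 1.
Total: 28 × 1 = 28.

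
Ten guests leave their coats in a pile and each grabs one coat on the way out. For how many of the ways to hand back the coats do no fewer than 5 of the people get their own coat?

13264

# with exactly i fixed is C(10,i)·!(10-i); sum over i=5..10:
  i=5: C(10,5)·!5 = 252·44 = 11088
  i=6: C(10,6)·!4 = 210·9 = 1890
  i=7: C(10,7)·!3 = 120·2 = 240
  i=8: C(10,8)·!2 = 45·1 = 45
  i=9: C(10,9)·!1 = 10·0 = 0
  i=10: C(10,10)·!0 = 1·1 = 1
Total = 13264.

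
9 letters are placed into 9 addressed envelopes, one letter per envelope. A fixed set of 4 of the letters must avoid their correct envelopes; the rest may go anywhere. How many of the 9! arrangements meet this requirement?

229080

Let A_j be the event that the j-th constrained one is fixed. By inclusion-exclusion over the 4 events:
Σ_{j=0}^{4} (-1)^j C(4,j)(9-j)!
= C(4,0)·9! - C(4,1)·8! + C(4,2)·7! - C(4,3)·6! + C(4,4)·5!
= 362880 - 161280 + 30240 - 2880 + 120
= 229080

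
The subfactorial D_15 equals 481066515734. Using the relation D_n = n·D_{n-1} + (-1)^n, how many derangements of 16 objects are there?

D_16 = 16·481066515734 + 1 = 7697064251745.

7697064251745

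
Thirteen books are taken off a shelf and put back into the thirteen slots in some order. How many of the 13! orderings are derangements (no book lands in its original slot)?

!13 is the nearest integer to 13!/e.
13! = 6227020800, and 6227020800/e ≈ 2290792932.07, so !13 = 2290792932.

2290792932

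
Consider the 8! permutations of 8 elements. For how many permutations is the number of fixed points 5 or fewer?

40291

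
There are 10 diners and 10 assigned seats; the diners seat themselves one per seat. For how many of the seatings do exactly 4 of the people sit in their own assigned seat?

55650

Choose which 4 of the 10 are fixed: C(10,4) = 210.
The remaining 6 must be deranged: !6 = 265.
Total: 210 × 265 = 55650.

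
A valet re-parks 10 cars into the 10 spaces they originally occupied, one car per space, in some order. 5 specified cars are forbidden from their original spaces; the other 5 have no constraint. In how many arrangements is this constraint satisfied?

2170680

Let A_j be the event that the j-th constrained one is fixed. By inclusion-exclusion over the 5 events:
Σ_{j=0}^{5} (-1)^j C(5,j)(10-j)!
= C(5,0)·10! - C(5,1)·9! + C(5,2)·8! - C(5,3)·7! + C(5,4)·6! - C(5,5)·5!
= 3628800 - 1814400 + 403200 - 50400 + 3600 - 120
= 2170680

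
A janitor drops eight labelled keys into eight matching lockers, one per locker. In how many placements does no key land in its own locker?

Recurrence: !8 = 8·!7 + (-1)^8.
!8 = 8·1854 + 1 = 14833

14833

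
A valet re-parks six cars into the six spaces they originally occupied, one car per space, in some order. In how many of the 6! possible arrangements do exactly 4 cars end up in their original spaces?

15

Choose which 4 of the 6 are fixed: C(6,4) = 15.
The remaining 2 must be deranged: !2 = 1.
Total: 15 × 1 = 15.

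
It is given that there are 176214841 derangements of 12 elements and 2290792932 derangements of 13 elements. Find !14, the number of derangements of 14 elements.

32071101049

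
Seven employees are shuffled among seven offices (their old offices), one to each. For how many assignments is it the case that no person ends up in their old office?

1854

By inclusion-exclusion, !7 = Σ (-1)^k · 7!/k! for k=0..7
= 7! - 7!/1! + 7!/2! - 7!/3! + 7!/4! - 7!/5! + 7!/6! - 7!/7!
= 5040 - 5040 + 2520 - 840 + 210 - 42 + 7 - 1
= 1854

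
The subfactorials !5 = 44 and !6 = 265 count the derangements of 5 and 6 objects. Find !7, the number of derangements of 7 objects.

1854

!7 = (7-1)·(!6 + !5) = 6·(265 + 44) = 6·309 = 1854.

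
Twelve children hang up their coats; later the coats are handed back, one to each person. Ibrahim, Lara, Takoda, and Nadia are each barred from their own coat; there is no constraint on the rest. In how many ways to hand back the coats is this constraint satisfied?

339696000

Let A_j be the event that the j-th constrained one is fixed. By inclusion-exclusion over the 4 events:
Σ_{j=0}^{4} (-1)^j C(4,j)(12-j)!
= C(4,0)·12! - C(4,1)·11! + C(4,2)·10! - C(4,3)·9! + C(4,4)·8!
= 479001600 - 159667200 + 21772800 - 1451520 + 40320
= 339696000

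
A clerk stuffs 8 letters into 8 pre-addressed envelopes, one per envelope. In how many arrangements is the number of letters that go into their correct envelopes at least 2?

10655

Sum C(8,i)·!(8-i) for i = 2..8:
  i=2: C(8,2)·!6 = 28·265 = 7420
  i=3: C(8,3)·!5 = 56·44 = 2464
  i=4: C(8,4)·!4 = 70·9 = 630
  i=5: C(8,5)·!3 = 56·2 = 112
  i=6: C(8,6)·!2 = 28·1 = 28
  i=7: C(8,7)·!1 = 8·0 = 0
  i=8: C(8,8)·!0 = 1·1 = 1
Total = 10655.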